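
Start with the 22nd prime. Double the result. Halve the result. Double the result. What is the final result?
Convert the 22nd prime (prime index) → 79 (decimal)
Start: 79
79 × 2 = 158
158 ÷ 2 = 79
79 × 2 = 158
158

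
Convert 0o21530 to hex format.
Convert 0o21530 (octal) → 2×4096 + 1×512 + 5×64 + 3×8 = 9048 (decimal)
Convert 9048 (decimal) → 9048 = 2×4096 + 3×256 + 5×16 + 8 → 0x2358 (hexadecimal)
0x2358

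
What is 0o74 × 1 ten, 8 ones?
Convert 0o74 (octal) → 7×8 + 4 = 60 (decimal)
Convert 1 ten, 8 ones (place-value notation) → 1×10 + 8 = 18 (decimal)
Compute 60 × 18 = 1080
1080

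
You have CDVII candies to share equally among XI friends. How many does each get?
Convert CDVII (Roman numeral) → 400 + 5 + 1 + 1 = 407 (decimal)
Convert XI (Roman numeral) → 10 + 1 = 11 (decimal)
Compute 407 ÷ 11 = 37
37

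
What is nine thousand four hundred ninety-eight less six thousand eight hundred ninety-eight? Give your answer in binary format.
Convert nine thousand four hundred ninety-eight (English words) → 9×1000 + 4×100 + 98 = 9498 (decimal)
Convert six thousand eight hundred ninety-eight (English words) → 6×1000 + 8×100 + 98 = 6898 (decimal)
Compute 9498 - 6898 = 2600
Convert 2600 (decimal) → 2600 = 2048 + 512 + 32 + 8 → 0b101000101000 (binary)
0b101000101000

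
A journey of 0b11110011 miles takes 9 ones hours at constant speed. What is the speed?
Convert 0b11110011 (binary) → 128 + 64 + 32 + 16 + 2 + 1 = 243 (decimal)
Convert 9 ones (place-value notation) → 9 (decimal)
Compute 243 ÷ 9 = 27
27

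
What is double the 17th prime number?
The 17th prime number = 59
Compute 59 × 2 = 118
118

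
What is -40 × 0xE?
Convert 0xE (hexadecimal) → 14 (decimal)
Compute -40 × 14 = -560
-560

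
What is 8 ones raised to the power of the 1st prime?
Convert 8 ones (place-value notation) → 8 (decimal)
Convert the 1st prime (prime index) → 2 (decimal)
Compute 8 ^ 2 = 64
64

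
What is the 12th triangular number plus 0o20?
The 12th triangular number = 12×13/2 = 78
Convert 0o20 (octal) → 2×8 = 16 (decimal)
Compute 78 + 16 = 94
94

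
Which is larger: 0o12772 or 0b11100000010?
Convert 0o12772 (octal) → 1×4096 + 2×512 + 7×64 + 7×8 + 2 = 5626 (decimal)
Convert 0b11100000010 (binary) → 1024 + 512 + 256 + 2 = 1794 (decimal)
Compare 5626 vs 1794: larger = 5626
5626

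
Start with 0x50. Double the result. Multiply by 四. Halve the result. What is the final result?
Convert 0x50 (hexadecimal) → 5×16 = 80 (decimal)
Start: 80
80 × 2 = 160
Convert 四 (Chinese numeral) → 4 (decimal)
160 × 4 = 640
640 ÷ 2 = 320
320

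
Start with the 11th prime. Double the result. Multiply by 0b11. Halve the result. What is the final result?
Convert the 11th prime (prime index) → 31 (decimal)
Start: 31
31 × 2 = 62
Convert 0b11 (binary) → 2 + 1 = 3 (decimal)
62 × 3 = 186
186 ÷ 2 = 93
93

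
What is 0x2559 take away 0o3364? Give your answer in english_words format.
Convert 0x2559 (hexadecimal) → 2×4096 + 5×256 + 5×16 + 9 = 9561 (decimal)
Convert 0o3364 (octal) → 3×512 + 3×64 + 6×8 + 4 = 1780 (decimal)
Compute 9561 - 1780 = 7781
Convert 7781 (decimal) → 7781 = 7×1000 + 7×100 + 81 → seven thousand seven hundred eighty-one (English words)
seven thousand seven hundred eighty-one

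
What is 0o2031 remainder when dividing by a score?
Convert 0o2031 (octal) → 2×512 + 3×8 + 1 = 1049 (decimal)
Convert a score (colloquial) → 20 (decimal)
Compute 1049 mod 20 = 9
9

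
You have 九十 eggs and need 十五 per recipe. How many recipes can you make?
Convert 九十 (Chinese numeral) → 9×10 = 90 (decimal)
Convert 十五 (Chinese numeral) → 1×10 + 5 = 15 (decimal)
Compute 90 ÷ 15 = 6
6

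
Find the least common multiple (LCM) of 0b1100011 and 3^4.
Convert 0b1100011 (binary) → 64 + 32 + 2 + 1 = 99 (decimal)
Convert 3^4 (power) → 81 (decimal)
Compute lcm(99, 81) = 891
891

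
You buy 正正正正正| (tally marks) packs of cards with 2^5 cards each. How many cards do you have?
Convert 2^5 (power) → 32 (decimal)
Convert 正正正正正| (tally marks) → 5 + 5 + 5 + 5 + 5 + 1 = 26 (decimal)
Compute 32 × 26 = 832
832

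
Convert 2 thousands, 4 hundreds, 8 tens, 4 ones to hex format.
Convert 2 thousands, 4 hundreds, 8 tens, 4 ones (place-value notation) → 2×1000 + 4×100 + 8×10 + 4 = 2484 (decimal)
Convert 2484 (decimal) → 2484 = 9×256 + 11×16 + 4 → 0x9B4 (hexadecimal)
0x9B4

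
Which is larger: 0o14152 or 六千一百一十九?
Convert 0o14152 (octal) → 1×4096 + 4×512 + 1×64 + 5×8 + 2 = 6250 (decimal)
Convert 六千一百一十九 (Chinese numeral) → 6×1000 + 1×100 + 1×10 + 9 = 6119 (decimal)
Compare 6250 vs 6119: larger = 6250
6250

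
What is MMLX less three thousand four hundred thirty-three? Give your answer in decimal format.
Convert MMLX (Roman numeral) → 1000 + 1000 + 50 + 10 = 2060 (decimal)
Convert three thousand four hundred thirty-three (English words) → 3×1000 + 4×100 + 33 = 3433 (decimal)
Compute 2060 - 3433 = -1373
-1373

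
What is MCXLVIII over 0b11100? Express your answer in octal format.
Convert MCXLVIII (Roman numeral) → 1000 + 100 + 40 + 5 + 1 + 1 + 1 = 1148 (decimal)
Convert 0b11100 (binary) → 16 + 8 + 4 = 28 (decimal)
Compute 1148 ÷ 28 = 41
Convert 41 (decimal) → 41 = 5×8 + 1 → 0o51 (octal)
0o51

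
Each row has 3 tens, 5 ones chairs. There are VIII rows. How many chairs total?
Convert 3 tens, 5 ones (place-value notation) → 3×10 + 5 = 35 (decimal)
Convert VIII (Roman numeral) → 5 + 1 + 1 + 1 = 8 (decimal)
Compute 35 × 8 = 280
280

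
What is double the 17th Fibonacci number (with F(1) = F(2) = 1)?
The 17th Fibonacci number (with F(1) = F(2) = 1) = 1597
Compute 1597 × 2 = 3194
3194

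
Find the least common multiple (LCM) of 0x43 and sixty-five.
Convert 0x43 (hexadecimal) → 4×16 + 3 = 67 (decimal)
Convert sixty-five (English words) → 65 (decimal)
Compute lcm(67, 65) = 4355
4355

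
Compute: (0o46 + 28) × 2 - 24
Convert 0o46 (octal) → 4×8 + 6 = 38 (decimal)
Expression in decimal: (38 + 28) × 2 - 24
Parentheses first: 38 + 28 = 66
Multiply: 66 × 2 = 132
Subtract: 132 - 24 = 108
108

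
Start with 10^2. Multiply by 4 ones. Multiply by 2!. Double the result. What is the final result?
Convert 10^2 (power) → 100 (decimal)
Start: 100
Convert 4 ones (place-value notation) → 4 (decimal)
100 × 4 = 400
Convert 2! (factorial) → 2 (decimal)
400 × 2 = 800
800 × 2 = 1600
1600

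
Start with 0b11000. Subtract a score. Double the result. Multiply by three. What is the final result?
Convert 0b11000 (binary) → 16 + 8 = 24 (decimal)
Start: 24
Convert a score (colloquial) → 20 (decimal)
24 - 20 = 4
4 × 2 = 8
Convert three (English words) → 3 (decimal)
8 × 3 = 24
24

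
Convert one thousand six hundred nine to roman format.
Convert one thousand six hundred nine (English words) → 1×1000 + 6×100 + 9 = 1609 (decimal)
Convert 1609 (decimal) → 1609 = 1000 + 500 + 100 + 9 → MDCIX (Roman numeral)
MDCIX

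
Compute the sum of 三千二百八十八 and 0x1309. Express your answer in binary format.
Convert 三千二百八十八 (Chinese numeral) → 3×1000 + 2×100 + 8×10 + 8 = 3288 (decimal)
Convert 0x1309 (hexadecimal) → 1×4096 + 3×256 + 9 = 4873 (decimal)
Compute 3288 + 4873 = 8161
Convert 8161 (decimal) → 8161 = 4096 + 2048 + 1024 + 512 + 256 + 128 + 64 + 32 + 1 → 0b1111111100001 (binary)
0b1111111100001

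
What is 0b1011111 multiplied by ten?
Convert 0b1011111 (binary) → 64 + 16 + 8 + 4 + 2 + 1 = 95 (decimal)
Convert ten (English words) → 10 (decimal)
Compute 95 × 10 = 950
950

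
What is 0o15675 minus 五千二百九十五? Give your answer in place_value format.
Convert 0o15675 (octal) → 1×4096 + 5×512 + 6×64 + 7×8 + 5 = 7101 (decimal)
Convert 五千二百九十五 (Chinese numeral) → 5×1000 + 2×100 + 9×10 + 5 = 5295 (decimal)
Compute 7101 - 5295 = 1806
Convert 1806 (decimal) → 1806 = 1×1000 + 8×100 + 6 → 1 thousand, 8 hundreds, 6 ones (place-value notation)
1 thousand, 8 hundreds, 6 ones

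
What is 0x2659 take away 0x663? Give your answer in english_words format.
Convert 0x2659 (hexadecimal) → 2×4096 + 6×256 + 5×16 + 9 = 9817 (decimal)
Convert 0x663 (hexadecimal) → 6×256 + 6×16 + 3 = 1635 (decimal)
Compute 9817 - 1635 = 8182
Convert 8182 (decimal) → 8182 = 8×1000 + 1×100 + 82 → eight thousand one hundred eighty-two (English words)
eight thousand one hundred eighty-two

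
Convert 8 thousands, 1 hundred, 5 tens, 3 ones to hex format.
Convert 8 thousands, 1 hundred, 5 tens, 3 ones (place-value notation) → 8×1000 + 1×100 + 5×10 + 3 = 8153 (decimal)
Convert 8153 (decimal) → 8153 = 1×4096 + 15×256 + 13×16 + 9 → 0x1FD9 (hexadecimal)
0x1FD9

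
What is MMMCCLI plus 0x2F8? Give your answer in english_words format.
Convert MMMCCLI (Roman numeral) → 1000 + 1000 + 1000 + 100 + 100 + 50 + 1 = 3251 (decimal)
Convert 0x2F8 (hexadecimal) → 2×256 + 15×16 + 8 = 760 (decimal)
Compute 3251 + 760 = 4011
Convert 4011 (decimal) → 4011 = 4×1000 + 11 → four thousand eleven (English words)
four thousand eleven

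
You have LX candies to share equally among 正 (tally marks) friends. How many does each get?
Convert LX (Roman numeral) → 50 + 10 = 60 (decimal)
Convert 正 (tally marks) → 5 (decimal)
Compute 60 ÷ 5 = 12
12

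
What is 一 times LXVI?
Convert 一 (Chinese numeral) → 1 (decimal)
Convert LXVI (Roman numeral) → 50 + 10 + 5 + 1 = 66 (decimal)
Compute 1 × 66 = 66
66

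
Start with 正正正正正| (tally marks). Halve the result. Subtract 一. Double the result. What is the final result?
Convert 正正正正正| (tally marks) → 5 + 5 + 5 + 5 + 5 + 1 = 26 (decimal)
Start: 26
26 ÷ 2 = 13
Convert 一 (Chinese numeral) → 1 (decimal)
13 - 1 = 12
12 × 2 = 24
24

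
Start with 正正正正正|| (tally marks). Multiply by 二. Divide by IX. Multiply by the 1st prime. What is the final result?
Convert 正正正正正|| (tally marks) → 5 + 5 + 5 + 5 + 5 + 2 = 27 (decimal)
Start: 27
Convert 二 (Chinese numeral) → 2 (decimal)
27 × 2 = 54
Convert IX (Roman numeral) → 9 (decimal)
54 ÷ 9 = 6
Convert the 1st prime (prime index) → 2 (decimal)
6 × 2 = 12
12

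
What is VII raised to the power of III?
Convert VII (Roman numeral) → 5 + 1 + 1 = 7 (decimal)
Convert III (Roman numeral) → 1 + 1 + 1 = 3 (decimal)
Compute 7 ^ 3 = 343
343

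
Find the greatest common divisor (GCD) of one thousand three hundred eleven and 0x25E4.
Convert one thousand three hundred eleven (English words) → 1×1000 + 3×100 + 11 = 1311 (decimal)
Convert 0x25E4 (hexadecimal) → 2×4096 + 5×256 + 14×16 + 4 = 9700 (decimal)
Compute gcd(1311, 9700) = 1
1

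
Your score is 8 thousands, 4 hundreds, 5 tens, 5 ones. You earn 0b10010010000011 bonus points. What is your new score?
Convert 8 thousands, 4 hundreds, 5 tens, 5 ones (place-value notation) → 8×1000 + 4×100 + 5×10 + 5 = 8455 (decimal)
Convert 0b10010010000011 (binary) → 8192 + 1024 + 128 + 2 + 1 = 9347 (decimal)
Compute 8455 + 9347 = 17802
17802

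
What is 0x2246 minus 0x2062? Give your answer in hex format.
Convert 0x2246 (hexadecimal) → 2×4096 + 2×256 + 4×16 + 6 = 8774 (decimal)
Convert 0x2062 (hexadecimal) → 2×4096 + 6×16 + 2 = 8290 (decimal)
Compute 8774 - 8290 = 484
Convert 484 (decimal) → 484 = 1×256 + 14×16 + 4 → 0x1E4 (hexadecimal)
0x1E4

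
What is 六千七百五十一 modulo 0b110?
Convert 六千七百五十一 (Chinese numeral) → 6×1000 + 7×100 + 5×10 + 1 = 6751 (decimal)
Convert 0b110 (binary) → 4 + 2 = 6 (decimal)
Compute 6751 mod 6 = 1
1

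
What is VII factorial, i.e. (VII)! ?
Convert VII (Roman numeral) → 5 + 1 + 1 = 7 (decimal)
Compute 7! = 5040
5040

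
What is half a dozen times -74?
Convert half a dozen (colloquial) → 6 (decimal)
Compute 6 × -74 = -444
-444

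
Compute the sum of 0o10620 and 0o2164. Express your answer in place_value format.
Convert 0o10620 (octal) → 1×4096 + 6×64 + 2×8 = 4496 (decimal)
Convert 0o2164 (octal) → 2×512 + 1×64 + 6×8 + 4 = 1140 (decimal)
Compute 4496 + 1140 = 5636
Convert 5636 (decimal) → 5636 = 5×1000 + 6×100 + 3×10 + 6 → 5 thousands, 6 hundreds, 3 tens, 6 ones (place-value notation)
5 thousands, 6 hundreds, 3 tens, 6 ones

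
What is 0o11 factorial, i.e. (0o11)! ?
Convert 0o11 (octal) → 1×8 + 1 = 9 (decimal)
Compute 9! = 362880
362880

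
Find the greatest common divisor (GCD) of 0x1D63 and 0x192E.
Convert 0x1D63 (hexadecimal) → 1×4096 + 13×256 + 6×16 + 3 = 7523 (decimal)
Convert 0x192E (hexadecimal) → 1×4096 + 9×256 + 2×16 + 14 = 6446 (decimal)
Compute gcd(7523, 6446) = 1
1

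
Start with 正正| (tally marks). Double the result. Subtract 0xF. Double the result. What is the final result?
Convert 正正| (tally marks) → 5 + 5 + 1 = 11 (decimal)
Start: 11
11 × 2 = 22
Convert 0xF (hexadecimal) → 15 (decimal)
22 - 15 = 7
7 × 2 = 14
14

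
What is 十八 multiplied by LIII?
Convert 十八 (Chinese numeral) → 1×10 + 8 = 18 (decimal)
Convert LIII (Roman numeral) → 50 + 1 + 1 + 1 = 53 (decimal)
Compute 18 × 53 = 954
954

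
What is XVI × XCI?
Convert XVI (Roman numeral) → 10 + 5 + 1 = 16 (decimal)
Convert XCI (Roman numeral) → 90 + 1 = 91 (decimal)
Compute 16 × 91 = 1456
1456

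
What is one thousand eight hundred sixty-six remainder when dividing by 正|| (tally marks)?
Convert one thousand eight hundred sixty-six (English words) → 1×1000 + 8×100 + 66 = 1866 (decimal)
Convert 正|| (tally marks) → 5 + 2 = 7 (decimal)
Compute 1866 mod 7 = 4
4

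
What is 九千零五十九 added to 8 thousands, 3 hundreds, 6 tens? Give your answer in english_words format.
Convert 九千零五十九 (Chinese numeral) → 9×1000 + 5×10 + 9 = 9059 (decimal)
Convert 8 thousands, 3 hundreds, 6 tens (place-value notation) → 8×1000 + 3×100 + 6×10 = 8360 (decimal)
Compute 9059 + 8360 = 17419
Convert 17419 (decimal) → 17419 = 17×1000 + 4×100 + 19 → seventeen thousand four hundred nineteen (English words)
seventeen thousand four hundred nineteen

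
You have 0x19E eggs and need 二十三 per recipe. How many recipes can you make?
Convert 0x19E (hexadecimal) → 1×256 + 9×16 + 14 = 414 (decimal)
Convert 二十三 (Chinese numeral) → 2×10 + 3 = 23 (decimal)
Compute 414 ÷ 23 = 18
18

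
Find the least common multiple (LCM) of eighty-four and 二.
Convert eighty-four (English words) → 84 (decimal)
Convert 二 (Chinese numeral) → 2 (decimal)
Compute lcm(84, 2) = 84
84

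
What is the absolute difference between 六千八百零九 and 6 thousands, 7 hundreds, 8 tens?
Convert 六千八百零九 (Chinese numeral) → 6×1000 + 8×100 + 9 = 6809 (decimal)
Convert 6 thousands, 7 hundreds, 8 tens (place-value notation) → 6×1000 + 7×100 + 8×10 = 6780 (decimal)
Compute |6809 - 6780| = 29
29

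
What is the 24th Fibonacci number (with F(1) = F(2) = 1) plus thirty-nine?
The 24th Fibonacci number (with F(1) = F(2) = 1) = 46368
Convert thirty-nine (English words) → 39 (decimal)
Compute 46368 + 39 = 46407
46407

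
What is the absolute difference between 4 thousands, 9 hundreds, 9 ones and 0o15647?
Convert 4 thousands, 9 hundreds, 9 ones (place-value notation) → 4×1000 + 9×100 + 9 = 4909 (decimal)
Convert 0o15647 (octal) → 1×4096 + 5×512 + 6×64 + 4×8 + 7 = 7079 (decimal)
Compute |4909 - 7079| = 2170
2170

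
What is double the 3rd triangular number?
The 3rd triangular number = 3×4/2 = 6
Compute 6 × 2 = 12
12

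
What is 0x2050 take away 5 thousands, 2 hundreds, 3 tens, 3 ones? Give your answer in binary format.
Convert 0x2050 (hexadecimal) → 2×4096 + 5×16 = 8272 (decimal)
Convert 5 thousands, 2 hundreds, 3 tens, 3 ones (place-value notation) → 5×1000 + 2×100 + 3×10 + 3 = 5233 (decimal)
Compute 8272 - 5233 = 3039
Convert 3039 (decimal) → 3039 = 2048 + 512 + 256 + 128 + 64 + 16 + 8 + 4 + 2 + 1 → 0b101111011111 (binary)
0b101111011111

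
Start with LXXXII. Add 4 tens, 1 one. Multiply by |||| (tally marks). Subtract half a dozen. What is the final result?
Convert LXXXII (Roman numeral) → 50 + 10 + 10 + 10 + 1 + 1 = 82 (decimal)
Start: 82
Convert 4 tens, 1 one (place-value notation) → 4×10 + 1 = 41 (decimal)
82 + 41 = 123
Convert |||| (tally marks) → 4 (decimal)
123 × 4 = 492
Convert half a dozen (colloquial) → 6 (decimal)
492 - 6 = 486
486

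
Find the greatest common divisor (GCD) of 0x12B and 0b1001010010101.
Convert 0x12B (hexadecimal) → 1×256 + 2×16 + 11 = 299 (decimal)
Convert 0b1001010010101 (binary) → 4096 + 512 + 128 + 16 + 4 + 1 = 4757 (decimal)
Compute gcd(299, 4757) = 1
1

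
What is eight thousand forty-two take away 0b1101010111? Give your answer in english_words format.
Convert eight thousand forty-two (English words) → 8×1000 + 42 = 8042 (decimal)
Convert 0b1101010111 (binary) → 512 + 256 + 64 + 16 + 4 + 2 + 1 = 855 (decimal)
Compute 8042 - 855 = 7187
Convert 7187 (decimal) → 7187 = 7×1000 + 1×100 + 87 → seven thousand one hundred eighty-seven (English words)
seven thousand one hundred eighty-seven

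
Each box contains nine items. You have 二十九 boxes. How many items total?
Convert nine (English words) → 9 (decimal)
Convert 二十九 (Chinese numeral) → 2×10 + 9 = 29 (decimal)
Compute 9 × 29 = 261
261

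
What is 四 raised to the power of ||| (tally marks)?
Convert 四 (Chinese numeral) → 4 (decimal)
Convert ||| (tally marks) → 3 (decimal)
Compute 4 ^ 3 = 64
64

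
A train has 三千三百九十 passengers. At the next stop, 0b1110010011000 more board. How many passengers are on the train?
Convert 三千三百九十 (Chinese numeral) → 3×1000 + 3×100 + 9×10 = 3390 (decimal)
Convert 0b1110010011000 (binary) → 4096 + 2048 + 1024 + 128 + 16 + 8 = 7320 (decimal)
Compute 3390 + 7320 = 10710
10710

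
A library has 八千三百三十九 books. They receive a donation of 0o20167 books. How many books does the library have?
Convert 八千三百三十九 (Chinese numeral) → 8×1000 + 3×100 + 3×10 + 9 = 8339 (decimal)
Convert 0o20167 (octal) → 2×4096 + 1×64 + 6×8 + 7 = 8311 (decimal)
Compute 8339 + 8311 = 16650
16650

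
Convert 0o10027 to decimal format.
Convert 0o10027 (octal) → 1×4096 + 2×8 + 7 = 4119 (decimal)
4119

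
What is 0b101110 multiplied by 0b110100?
Convert 0b101110 (binary) → 32 + 8 + 4 + 2 = 46 (decimal)
Convert 0b110100 (binary) → 32 + 16 + 4 = 52 (decimal)
Compute 46 × 52 = 2392
2392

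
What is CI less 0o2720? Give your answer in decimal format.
Convert CI (Roman numeral) → 100 + 1 = 101 (decimal)
Convert 0o2720 (octal) → 2×512 + 7×64 + 2×8 = 1488 (decimal)
Compute 101 - 1488 = -1387
-1387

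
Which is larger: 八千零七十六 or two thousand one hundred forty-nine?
Convert 八千零七十六 (Chinese numeral) → 8×1000 + 7×10 + 6 = 8076 (decimal)
Convert two thousand one hundred forty-nine (English words) → 2×1000 + 1×100 + 49 = 2149 (decimal)
Compare 8076 vs 2149: larger = 8076
8076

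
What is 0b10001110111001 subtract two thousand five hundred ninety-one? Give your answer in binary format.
Convert 0b10001110111001 (binary) → 8192 + 512 + 256 + 128 + 32 + 16 + 8 + 1 = 9145 (decimal)
Convert two thousand five hundred ninety-one (English words) → 2×1000 + 5×100 + 91 = 2591 (decimal)
Compute 9145 - 2591 = 6554
Convert 6554 (decimal) → 6554 = 4096 + 2048 + 256 + 128 + 16 + 8 + 2 → 0b1100110011010 (binary)
0b1100110011010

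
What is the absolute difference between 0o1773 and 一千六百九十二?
Convert 0o1773 (octal) → 1×512 + 7×64 + 7×8 + 3 = 1019 (decimal)
Convert 一千六百九十二 (Chinese numeral) → 1×1000 + 6×100 + 9×10 + 2 = 1692 (decimal)
Compute |1019 - 1692| = 673
673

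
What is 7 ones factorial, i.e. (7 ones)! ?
Convert 7 ones (place-value notation) → 7 (decimal)
Compute 7! = 5040
5040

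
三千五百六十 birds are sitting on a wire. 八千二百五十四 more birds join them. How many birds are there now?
Convert 三千五百六十 (Chinese numeral) → 3×1000 + 5×100 + 6×10 = 3560 (decimal)
Convert 八千二百五十四 (Chinese numeral) → 8×1000 + 2×100 + 5×10 + 4 = 8254 (decimal)
Compute 3560 + 8254 = 11814
11814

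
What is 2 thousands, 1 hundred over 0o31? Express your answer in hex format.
Convert 2 thousands, 1 hundred (place-value notation) → 2×1000 + 1×100 = 2100 (decimal)
Convert 0o31 (octal) → 3×8 + 1 = 25 (decimal)
Compute 2100 ÷ 25 = 84
Convert 84 (decimal) → 84 = 5×16 + 4 → 0x54 (hexadecimal)
0x54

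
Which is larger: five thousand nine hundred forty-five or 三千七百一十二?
Convert five thousand nine hundred forty-five (English words) → 5×1000 + 9×100 + 45 = 5945 (decimal)
Convert 三千七百一十二 (Chinese numeral) → 3×1000 + 7×100 + 1×10 + 2 = 3712 (decimal)
Compare 5945 vs 3712: larger = 5945
5945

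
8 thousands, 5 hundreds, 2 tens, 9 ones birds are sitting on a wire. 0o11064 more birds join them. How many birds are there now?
Convert 8 thousands, 5 hundreds, 2 tens, 9 ones (place-value notation) → 8×1000 + 5×100 + 2×10 + 9 = 8529 (decimal)
Convert 0o11064 (octal) → 1×4096 + 1×512 + 6×8 + 4 = 4660 (decimal)
Compute 8529 + 4660 = 13189
13189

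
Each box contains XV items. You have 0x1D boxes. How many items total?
Convert XV (Roman numeral) → 10 + 5 = 15 (decimal)
Convert 0x1D (hexadecimal) → 1×16 + 13 = 29 (decimal)
Compute 15 × 29 = 435
435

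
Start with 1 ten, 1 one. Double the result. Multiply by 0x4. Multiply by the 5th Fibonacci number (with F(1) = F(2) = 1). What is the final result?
Convert 1 ten, 1 one (place-value notation) → 1×10 + 1 = 11 (decimal)
Start: 11
11 × 2 = 22
Convert 0x4 (hexadecimal) → 4 (decimal)
22 × 4 = 88
Convert the 5th Fibonacci number (with F(1) = F(2) = 1) (Fibonacci index) → 1, 1, 2, 3, 5 → 5 (decimal)
88 × 5 = 440
440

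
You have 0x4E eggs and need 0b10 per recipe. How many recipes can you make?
Convert 0x4E (hexadecimal) → 4×16 + 14 = 78 (decimal)
Convert 0b10 (binary) → 2 (decimal)
Compute 78 ÷ 2 = 39
39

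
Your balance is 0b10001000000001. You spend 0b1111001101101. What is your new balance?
Convert 0b10001000000001 (binary) → 8192 + 512 + 1 = 8705 (decimal)
Convert 0b1111001101101 (binary) → 4096 + 2048 + 1024 + 512 + 64 + 32 + 8 + 4 + 1 = 7789 (decimal)
Compute 8705 - 7789 = 916
916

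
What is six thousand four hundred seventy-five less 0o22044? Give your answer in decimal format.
Convert six thousand four hundred seventy-five (English words) → 6×1000 + 4×100 + 75 = 6475 (decimal)
Convert 0o22044 (octal) → 2×4096 + 2×512 + 4×8 + 4 = 9252 (decimal)
Compute 6475 - 9252 = -2777
-2777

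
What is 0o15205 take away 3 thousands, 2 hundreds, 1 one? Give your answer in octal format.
Convert 0o15205 (octal) → 1×4096 + 5×512 + 2×64 + 5 = 6789 (decimal)
Convert 3 thousands, 2 hundreds, 1 one (place-value notation) → 3×1000 + 2×100 + 1 = 3201 (decimal)
Compute 6789 - 3201 = 3588
Convert 3588 (decimal) → 3588 = 7×512 + 4 → 0o7004 (octal)
0o7004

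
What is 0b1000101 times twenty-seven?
Convert 0b1000101 (binary) → 64 + 4 + 1 = 69 (decimal)
Convert twenty-seven (English words) → 27 (decimal)
Compute 69 × 27 = 1863
1863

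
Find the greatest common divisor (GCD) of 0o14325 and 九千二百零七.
Convert 0o14325 (octal) → 1×4096 + 4×512 + 3×64 + 2×8 + 5 = 6357 (decimal)
Convert 九千二百零七 (Chinese numeral) → 9×1000 + 2×100 + 7 = 9207 (decimal)
Compute gcd(6357, 9207) = 3
3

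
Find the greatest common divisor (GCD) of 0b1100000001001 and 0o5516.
Convert 0b1100000001001 (binary) → 4096 + 2048 + 8 + 1 = 6153 (decimal)
Convert 0o5516 (octal) → 5×512 + 5×64 + 1×8 + 6 = 2894 (decimal)
Compute gcd(6153, 2894) = 1
1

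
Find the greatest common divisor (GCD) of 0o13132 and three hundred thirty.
Convert 0o13132 (octal) → 1×4096 + 3×512 + 1×64 + 3×8 + 2 = 5722 (decimal)
Convert three hundred thirty (English words) → 3×100 + 30 = 330 (decimal)
Compute gcd(5722, 330) = 2
2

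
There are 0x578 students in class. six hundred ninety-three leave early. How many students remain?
Convert 0x578 (hexadecimal) → 5×256 + 7×16 + 8 = 1400 (decimal)
Convert six hundred ninety-three (English words) → 6×100 + 93 = 693 (decimal)
Compute 1400 - 693 = 707
707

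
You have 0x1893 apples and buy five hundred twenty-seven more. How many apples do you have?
Convert 0x1893 (hexadecimal) → 1×4096 + 8×256 + 9×16 + 3 = 6291 (decimal)
Convert five hundred twenty-seven (English words) → 5×100 + 27 = 527 (decimal)
Compute 6291 + 527 = 6818
6818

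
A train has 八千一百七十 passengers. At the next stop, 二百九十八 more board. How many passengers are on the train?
Convert 八千一百七十 (Chinese numeral) → 8×1000 + 1×100 + 7×10 = 8170 (decimal)
Convert 二百九十八 (Chinese numeral) → 2×100 + 9×10 + 8 = 298 (decimal)
Compute 8170 + 298 = 8468
8468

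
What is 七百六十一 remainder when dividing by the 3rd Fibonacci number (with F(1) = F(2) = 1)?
Convert 七百六十一 (Chinese numeral) → 7×100 + 6×10 + 1 = 761 (decimal)
Convert the 3rd Fibonacci number (with F(1) = F(2) = 1) (Fibonacci index) → 1, 1, 2 → 2 (decimal)
Compute 761 mod 2 = 1
1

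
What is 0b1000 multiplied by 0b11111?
Convert 0b1000 (binary) → 8 (decimal)
Convert 0b11111 (binary) → 16 + 8 + 4 + 2 + 1 = 31 (decimal)
Compute 8 × 31 = 248
248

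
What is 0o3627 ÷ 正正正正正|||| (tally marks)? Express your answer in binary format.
Convert 0o3627 (octal) → 3×512 + 6×64 + 2×8 + 7 = 1943 (decimal)
Convert 正正正正正|||| (tally marks) → 5 + 5 + 5 + 5 + 5 + 4 = 29 (decimal)
Compute 1943 ÷ 29 = 67
Convert 67 (decimal) → 67 = 64 + 2 + 1 → 0b1000011 (binary)
0b1000011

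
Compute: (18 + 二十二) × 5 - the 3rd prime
Convert 二十二 (Chinese numeral) → 2×10 + 2 = 22 (decimal)
Convert the 3rd prime (prime index) → 5 (decimal)
Expression in decimal: (18 + 22) × 5 - 5
Parentheses first: 18 + 22 = 40
Multiply: 40 × 5 = 200
Subtract: 200 - 5 = 195
195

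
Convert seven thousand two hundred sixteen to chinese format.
Convert seven thousand two hundred sixteen (English words) → 7×1000 + 2×100 + 16 = 7216 (decimal)
Convert 7216 (decimal) → 7216 = 7×1000 + 2×100 + 1×10 + 6 → 七千二百一十六 (Chinese numeral)
七千二百一十六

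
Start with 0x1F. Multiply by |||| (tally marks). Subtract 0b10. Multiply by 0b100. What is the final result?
Convert 0x1F (hexadecimal) → 1×16 + 15 = 31 (decimal)
Start: 31
Convert |||| (tally marks) → 4 (decimal)
31 × 4 = 124
Convert 0b10 (binary) → 2 (decimal)
124 - 2 = 122
Convert 0b100 (binary) → 4 (decimal)
122 × 4 = 488
488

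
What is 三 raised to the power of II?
Convert 三 (Chinese numeral) → 3 (decimal)
Convert II (Roman numeral) → 1 + 1 = 2 (decimal)
Compute 3 ^ 2 = 9
9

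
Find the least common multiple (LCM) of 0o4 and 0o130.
Convert 0o4 (octal) → 4 (decimal)
Convert 0o130 (octal) → 1×64 + 3×8 = 88 (decimal)
Compute lcm(4, 88) = 88
88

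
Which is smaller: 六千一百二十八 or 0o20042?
Convert 六千一百二十八 (Chinese numeral) → 6×1000 + 1×100 + 2×10 + 8 = 6128 (decimal)
Convert 0o20042 (octal) → 2×4096 + 4×8 + 2 = 8226 (decimal)
Compare 6128 vs 8226: smaller = 6128
6128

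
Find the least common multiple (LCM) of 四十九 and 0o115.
Convert 四十九 (Chinese numeral) → 4×10 + 9 = 49 (decimal)
Convert 0o115 (octal) → 1×64 + 1×8 + 5 = 77 (decimal)
Compute lcm(49, 77) = 539
539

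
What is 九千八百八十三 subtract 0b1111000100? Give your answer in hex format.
Convert 九千八百八十三 (Chinese numeral) → 9×1000 + 8×100 + 8×10 + 3 = 9883 (decimal)
Convert 0b1111000100 (binary) → 512 + 256 + 128 + 64 + 4 = 964 (decimal)
Compute 9883 - 964 = 8919
Convert 8919 (decimal) → 8919 = 2×4096 + 2×256 + 13×16 + 7 → 0x22D7 (hexadecimal)
0x22D7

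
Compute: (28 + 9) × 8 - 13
Parentheses first: 28 + 9 = 37
Multiply: 37 × 8 = 296
Subtract: 296 - 13 = 283
283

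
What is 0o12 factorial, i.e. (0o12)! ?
Convert 0o12 (octal) → 1×8 + 2 = 10 (decimal)
Compute 10! = 3628800
3628800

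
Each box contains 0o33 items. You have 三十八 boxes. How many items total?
Convert 0o33 (octal) → 3×8 + 3 = 27 (decimal)
Convert 三十八 (Chinese numeral) → 3×10 + 8 = 38 (decimal)
Compute 27 × 38 = 1026
1026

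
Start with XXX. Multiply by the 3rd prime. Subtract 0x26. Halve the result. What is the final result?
Convert XXX (Roman numeral) → 10 + 10 + 10 = 30 (decimal)
Start: 30
Convert the 3rd prime (prime index) → 5 (decimal)
30 × 5 = 150
Convert 0x26 (hexadecimal) → 2×16 + 6 = 38 (decimal)
150 - 38 = 112
112 ÷ 2 = 56
56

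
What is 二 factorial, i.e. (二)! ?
Convert 二 (Chinese numeral) → 2 (decimal)
Compute 2! = 2
2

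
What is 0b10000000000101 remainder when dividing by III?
Convert 0b10000000000101 (binary) → 8192 + 4 + 1 = 8197 (decimal)
Convert III (Roman numeral) → 1 + 1 + 1 = 3 (decimal)
Compute 8197 mod 3 = 1
1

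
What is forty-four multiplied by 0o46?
Convert forty-four (English words) → 44 (decimal)
Convert 0o46 (octal) → 4×8 + 6 = 38 (decimal)
Compute 44 × 38 = 1672
1672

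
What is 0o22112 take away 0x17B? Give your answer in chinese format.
Convert 0o22112 (octal) → 2×4096 + 2×512 + 1×64 + 1×8 + 2 = 9290 (decimal)
Convert 0x17B (hexadecimal) → 1×256 + 7×16 + 11 = 379 (decimal)
Compute 9290 - 379 = 8911
Convert 8911 (decimal) → 8911 = 8×1000 + 9×100 + 1×10 + 1 → 八千九百一十一 (Chinese numeral)
八千九百一十一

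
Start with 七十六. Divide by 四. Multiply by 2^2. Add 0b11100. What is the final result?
Convert 七十六 (Chinese numeral) → 7×10 + 6 = 76 (decimal)
Start: 76
Convert 四 (Chinese numeral) → 4 (decimal)
76 ÷ 4 = 19
Convert 2^2 (power) → 4 (decimal)
19 × 4 = 76
Convert 0b11100 (binary) → 16 + 8 + 4 = 28 (decimal)
76 + 28 = 104
104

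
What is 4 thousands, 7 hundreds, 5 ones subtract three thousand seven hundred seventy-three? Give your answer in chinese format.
Convert 4 thousands, 7 hundreds, 5 ones (place-value notation) → 4×1000 + 7×100 + 5 = 4705 (decimal)
Convert three thousand seven hundred seventy-three (English words) → 3×1000 + 7×100 + 73 = 3773 (decimal)
Compute 4705 - 3773 = 932
Convert 932 (decimal) → 932 = 9×100 + 3×10 + 2 → 九百三十二 (Chinese numeral)
九百三十二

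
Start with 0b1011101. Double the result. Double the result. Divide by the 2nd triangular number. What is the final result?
Convert 0b1011101 (binary) → 64 + 16 + 8 + 4 + 1 = 93 (decimal)
Start: 93
93 × 2 = 186
186 × 2 = 372
Convert the 2nd triangular number (triangular index) → 2×3/2 = 3 (decimal)
372 ÷ 3 = 124
124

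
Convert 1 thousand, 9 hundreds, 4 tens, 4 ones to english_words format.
Convert 1 thousand, 9 hundreds, 4 tens, 4 ones (place-value notation) → 1×1000 + 9×100 + 4×10 + 4 = 1944 (decimal)
Convert 1944 (decimal) → 1944 = 1×1000 + 9×100 + 44 → one thousand nine hundred forty-four (English words)
one thousand nine hundred forty-four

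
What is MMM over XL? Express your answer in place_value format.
Convert MMM (Roman numeral) → 1000 + 1000 + 1000 = 3000 (decimal)
Convert XL (Roman numeral) → 40 (decimal)
Compute 3000 ÷ 40 = 75
Convert 75 (decimal) → 75 = 7×10 + 5 → 7 tens, 5 ones (place-value notation)
7 tens, 5 ones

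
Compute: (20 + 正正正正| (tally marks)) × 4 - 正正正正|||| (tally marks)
Convert 正正正正| (tally marks) → 5 + 5 + 5 + 5 + 1 = 21 (decimal)
Convert 正正正正|||| (tally marks) → 5 + 5 + 5 + 5 + 4 = 24 (decimal)
Expression in decimal: (20 + 21) × 4 - 24
Parentheses first: 20 + 21 = 41
Multiply: 41 × 4 = 164
Subtract: 164 - 24 = 140
140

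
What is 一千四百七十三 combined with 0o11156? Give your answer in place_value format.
Convert 一千四百七十三 (Chinese numeral) → 1×1000 + 4×100 + 7×10 + 3 = 1473 (decimal)
Convert 0o11156 (octal) → 1×4096 + 1×512 + 1×64 + 5×8 + 6 = 4718 (decimal)
Compute 1473 + 4718 = 6191
Convert 6191 (decimal) → 6191 = 6×1000 + 1×100 + 9×10 + 1 → 6 thousands, 1 hundred, 9 tens, 1 one (place-value notation)
6 thousands, 1 hundred, 9 tens, 1 one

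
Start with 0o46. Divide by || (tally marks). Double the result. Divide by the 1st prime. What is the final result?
Convert 0o46 (octal) → 4×8 + 6 = 38 (decimal)
Start: 38
Convert || (tally marks) → 2 (decimal)
38 ÷ 2 = 19
19 × 2 = 38
Convert the 1st prime (prime index) → 2 (decimal)
38 ÷ 2 = 19
19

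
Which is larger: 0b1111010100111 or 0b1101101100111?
Convert 0b1111010100111 (binary) → 4096 + 2048 + 1024 + 512 + 128 + 32 + 4 + 2 + 1 = 7847 (decimal)
Convert 0b1101101100111 (binary) → 4096 + 2048 + 512 + 256 + 64 + 32 + 4 + 2 + 1 = 7015 (decimal)
Compare 7847 vs 7015: larger = 7847
7847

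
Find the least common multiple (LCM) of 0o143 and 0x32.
Convert 0o143 (octal) → 1×64 + 4×8 + 3 = 99 (decimal)
Convert 0x32 (hexadecimal) → 3×16 + 2 = 50 (decimal)
Compute lcm(99, 50) = 4950
4950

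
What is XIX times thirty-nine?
Convert XIX (Roman numeral) → 10 + 9 = 19 (decimal)
Convert thirty-nine (English words) → 39 (decimal)
Compute 19 × 39 = 741
741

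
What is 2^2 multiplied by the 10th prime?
Convert 2^2 (power) → 4 (decimal)
Convert the 10th prime (prime index) → 29 (decimal)
Compute 4 × 29 = 116
116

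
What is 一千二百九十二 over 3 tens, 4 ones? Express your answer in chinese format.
Convert 一千二百九十二 (Chinese numeral) → 1×1000 + 2×100 + 9×10 + 2 = 1292 (decimal)
Convert 3 tens, 4 ones (place-value notation) → 3×10 + 4 = 34 (decimal)
Compute 1292 ÷ 34 = 38
Convert 38 (decimal) → 38 = 3×10 + 8 → 三十八 (Chinese numeral)
三十八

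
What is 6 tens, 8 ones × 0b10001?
Convert 6 tens, 8 ones (place-value notation) → 6×10 + 8 = 68 (decimal)
Convert 0b10001 (binary) → 16 + 1 = 17 (decimal)
Compute 68 × 17 = 1156
1156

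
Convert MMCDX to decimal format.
Convert MMCDX (Roman numeral) → 1000 + 1000 + 400 + 10 = 2410 (decimal)
2410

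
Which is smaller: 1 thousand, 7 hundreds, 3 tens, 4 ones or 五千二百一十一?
Convert 1 thousand, 7 hundreds, 3 tens, 4 ones (place-value notation) → 1×1000 + 7×100 + 3×10 + 4 = 1734 (decimal)
Convert 五千二百一十一 (Chinese numeral) → 5×1000 + 2×100 + 1×10 + 1 = 5211 (decimal)
Compare 1734 vs 5211: smaller = 1734
1734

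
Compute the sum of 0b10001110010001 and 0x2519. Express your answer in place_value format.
Convert 0b10001110010001 (binary) → 8192 + 512 + 256 + 128 + 16 + 1 = 9105 (decimal)
Convert 0x2519 (hexadecimal) → 2×4096 + 5×256 + 1×16 + 9 = 9497 (decimal)
Compute 9105 + 9497 = 18602
Convert 18602 (decimal) → 18602 = 18×1000 + 6×100 + 2 → 18 thousands, 6 hundreds, 2 ones (place-value notation)
18 thousands, 6 hundreds, 2 ones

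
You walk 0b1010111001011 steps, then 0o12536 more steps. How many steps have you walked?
Convert 0b1010111001011 (binary) → 4096 + 1024 + 256 + 128 + 64 + 8 + 2 + 1 = 5579 (decimal)
Convert 0o12536 (octal) → 1×4096 + 2×512 + 5×64 + 3×8 + 6 = 5470 (decimal)
Compute 5579 + 5470 = 11049
11049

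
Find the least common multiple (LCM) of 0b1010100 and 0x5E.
Convert 0b1010100 (binary) → 64 + 16 + 4 = 84 (decimal)
Convert 0x5E (hexadecimal) → 5×16 + 14 = 94 (decimal)
Compute lcm(84, 94) = 3948
3948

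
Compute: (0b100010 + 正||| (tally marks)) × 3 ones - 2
Convert 0b100010 (binary) → 32 + 2 = 34 (decimal)
Convert 正||| (tally marks) → 5 + 3 = 8 (decimal)
Convert 3 ones (place-value notation) → 3 (decimal)
Expression in decimal: (34 + 8) × 3 - 2
Parentheses first: 34 + 8 = 42
Multiply: 42 × 3 = 126
Subtract: 126 - 2 = 124
124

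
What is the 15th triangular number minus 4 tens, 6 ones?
The 15th triangular number = 15×16/2 = 120
Convert 4 tens, 6 ones (place-value notation) → 4×10 + 6 = 46 (decimal)
Compute 120 - 46 = 74
74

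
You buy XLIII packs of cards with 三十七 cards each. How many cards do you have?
Convert 三十七 (Chinese numeral) → 3×10 + 7 = 37 (decimal)
Convert XLIII (Roman numeral) → 40 + 1 + 1 + 1 = 43 (decimal)
Compute 37 × 43 = 1591
1591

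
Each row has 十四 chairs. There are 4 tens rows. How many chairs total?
Convert 十四 (Chinese numeral) → 1×10 + 4 = 14 (decimal)
Convert 4 tens (place-value notation) → 4×10 = 40 (decimal)
Compute 14 × 40 = 560
560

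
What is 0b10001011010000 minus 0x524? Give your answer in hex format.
Convert 0b10001011010000 (binary) → 8192 + 512 + 128 + 64 + 16 = 8912 (decimal)
Convert 0x524 (hexadecimal) → 5×256 + 2×16 + 4 = 1316 (decimal)
Compute 8912 - 1316 = 7596
Convert 7596 (decimal) → 7596 = 1×4096 + 13×256 + 10×16 + 12 → 0x1DAC (hexadecimal)
0x1DAC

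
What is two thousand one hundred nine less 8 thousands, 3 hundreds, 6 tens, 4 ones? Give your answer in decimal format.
Convert two thousand one hundred nine (English words) → 2×1000 + 1×100 + 9 = 2109 (decimal)
Convert 8 thousands, 3 hundreds, 6 tens, 4 ones (place-value notation) → 8×1000 + 3×100 + 6×10 + 4 = 8364 (decimal)
Compute 2109 - 8364 = -6255
-6255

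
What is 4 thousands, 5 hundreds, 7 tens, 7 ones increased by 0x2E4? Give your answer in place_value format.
Convert 4 thousands, 5 hundreds, 7 tens, 7 ones (place-value notation) → 4×1000 + 5×100 + 7×10 + 7 = 4577 (decimal)
Convert 0x2E4 (hexadecimal) → 2×256 + 14×16 + 4 = 740 (decimal)
Compute 4577 + 740 = 5317
Convert 5317 (decimal) → 5317 = 5×1000 + 3×100 + 1×10 + 7 → 5 thousands, 3 hundreds, 1 ten, 7 ones (place-value notation)
5 thousands, 3 hundreds, 1 ten, 7 ones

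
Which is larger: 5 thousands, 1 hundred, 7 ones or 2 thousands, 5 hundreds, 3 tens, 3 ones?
Convert 5 thousands, 1 hundred, 7 ones (place-value notation) → 5×1000 + 1×100 + 7 = 5107 (decimal)
Convert 2 thousands, 5 hundreds, 3 tens, 3 ones (place-value notation) → 2×1000 + 5×100 + 3×10 + 3 = 2533 (decimal)
Compare 5107 vs 2533: larger = 5107
5107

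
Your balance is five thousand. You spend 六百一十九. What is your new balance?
Convert five thousand (English words) → 5×1000 = 5000 (decimal)
Convert 六百一十九 (Chinese numeral) → 6×100 + 1×10 + 9 = 619 (decimal)
Compute 5000 - 619 = 4381
4381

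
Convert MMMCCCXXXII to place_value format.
Convert MMMCCCXXXII (Roman numeral) → 1000 + 1000 + 1000 + 100 + 100 + 100 + 10 + 10 + 10 + 1 + 1 = 3332 (decimal)
Convert 3332 (decimal) → 3332 = 3×1000 + 3×100 + 3×10 + 2 → 3 thousands, 3 hundreds, 3 tens, 2 ones (place-value notation)
3 thousands, 3 hundreds, 3 tens, 2 ones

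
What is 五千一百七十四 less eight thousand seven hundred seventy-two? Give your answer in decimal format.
Convert 五千一百七十四 (Chinese numeral) → 5×1000 + 1×100 + 7×10 + 4 = 5174 (decimal)
Convert eight thousand seven hundred seventy-two (English words) → 8×1000 + 7×100 + 72 = 8772 (decimal)
Compute 5174 - 8772 = -3598
-3598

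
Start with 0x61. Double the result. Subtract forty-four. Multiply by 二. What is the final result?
Convert 0x61 (hexadecimal) → 6×16 + 1 = 97 (decimal)
Start: 97
97 × 2 = 194
Convert forty-four (English words) → 44 (decimal)
194 - 44 = 150
Convert 二 (Chinese numeral) → 2 (decimal)
150 × 2 = 300
300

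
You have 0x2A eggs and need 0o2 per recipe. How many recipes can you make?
Convert 0x2A (hexadecimal) → 2×16 + 10 = 42 (decimal)
Convert 0o2 (octal) → 2 (decimal)
Compute 42 ÷ 2 = 21
21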